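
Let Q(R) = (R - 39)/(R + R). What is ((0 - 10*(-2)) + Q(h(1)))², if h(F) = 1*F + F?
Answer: 1849/16 ≈ 115.56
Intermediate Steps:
h(F) = 2*F (h(F) = F + F = 2*F)
Q(R) = (-39 + R)/(2*R) (Q(R) = (-39 + R)/((2*R)) = (-39 + R)*(1/(2*R)) = (-39 + R)/(2*R))
((0 - 10*(-2)) + Q(h(1)))² = ((0 - 10*(-2)) + (-39 + 2*1)/(2*((2*1))))² = ((0 + 20) + (½)*(-39 + 2)/2)² = (20 + (½)*(½)*(-37))² = (20 - 37/4)² = (43/4)² = 1849/16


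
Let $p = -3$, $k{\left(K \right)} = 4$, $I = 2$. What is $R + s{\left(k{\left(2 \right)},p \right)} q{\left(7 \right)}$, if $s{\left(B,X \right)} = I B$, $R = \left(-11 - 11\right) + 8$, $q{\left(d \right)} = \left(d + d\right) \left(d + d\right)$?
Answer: $1554$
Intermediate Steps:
$q{\left(d \right)} = 4 d^{2}$ ($q{\left(d \right)} = 2 d 2 d = 4 d^{2}$)
$R = -14$ ($R = -22 + 8 = -14$)
$s{\left(B,X \right)} = 2 B$
$R + s{\left(k{\left(2 \right)},p \right)} q{\left(7 \right)} = -14 + 2 \cdot 4 \cdot 4 \cdot 7^{2} = -14 + 8 \cdot 4 \cdot 49 = -14 + 8 \cdot 196 = -14 + 1568 = 1554$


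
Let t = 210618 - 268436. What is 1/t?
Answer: -1/57818 ≈ -1.7296e-5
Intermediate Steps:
t = -57818
1/t = 1/(-57818) = -1/57818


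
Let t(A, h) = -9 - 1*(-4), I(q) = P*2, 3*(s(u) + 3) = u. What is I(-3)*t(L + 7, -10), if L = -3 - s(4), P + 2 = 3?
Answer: -10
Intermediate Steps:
P = 1 (P = -2 + 3 = 1)
s(u) = -3 + u/3
L = -4/3 (L = -3 - (-3 + (⅓)*4) = -3 - (-3 + 4/3) = -3 - 1*(-5/3) = -3 + 5/3 = -4/3 ≈ -1.3333)
I(q) = 2 (I(q) = 1*2 = 2)
t(A, h) = -5 (t(A, h) = -9 + 4 = -5)
I(-3)*t(L + 7, -10) = 2*(-5) = -10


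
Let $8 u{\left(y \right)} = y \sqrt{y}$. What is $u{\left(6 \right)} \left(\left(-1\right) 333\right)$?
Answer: $- \frac{999 \sqrt{6}}{4} \approx -611.76$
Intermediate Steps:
$u{\left(y \right)} = \frac{y^{\frac{3}{2}}}{8}$ ($u{\left(y \right)} = \frac{y \sqrt{y}}{8} = \frac{y^{\frac{3}{2}}}{8}$)
$u{\left(6 \right)} \left(\left(-1\right) 333\right) = \frac{6^{\frac{3}{2}}}{8} \left(\left(-1\right) 333\right) = \frac{6 \sqrt{6}}{8} \left(-333\right) = \frac{3 \sqrt{6}}{4} \left(-333\right) = - \frac{999 \sqrt{6}}{4}$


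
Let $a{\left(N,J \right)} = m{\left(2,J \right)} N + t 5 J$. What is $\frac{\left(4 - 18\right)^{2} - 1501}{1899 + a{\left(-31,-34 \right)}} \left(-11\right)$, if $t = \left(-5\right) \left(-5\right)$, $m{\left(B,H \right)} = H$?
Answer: $- \frac{14355}{1297} \approx -11.068$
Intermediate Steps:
$t = 25$
$a{\left(N,J \right)} = 125 J + J N$ ($a{\left(N,J \right)} = J N + 25 \cdot 5 J = J N + 125 J = 125 J + J N$)
$\frac{\left(4 - 18\right)^{2} - 1501}{1899 + a{\left(-31,-34 \right)}} \left(-11\right) = \frac{\left(4 - 18\right)^{2} - 1501}{1899 - 34 \left(125 - 31\right)} \left(-11\right) = \frac{\left(-14\right)^{2} - 1501}{1899 - 3196} \left(-11\right) = \frac{196 - 1501}{1899 - 3196} \left(-11\right) = - \frac{1305}{-1297} \left(-11\right) = \left(-1305\right) \left(- \frac{1}{1297}\right) \left(-11\right) = \frac{1305}{1297} \left(-11\right) = - \frac{14355}{1297}$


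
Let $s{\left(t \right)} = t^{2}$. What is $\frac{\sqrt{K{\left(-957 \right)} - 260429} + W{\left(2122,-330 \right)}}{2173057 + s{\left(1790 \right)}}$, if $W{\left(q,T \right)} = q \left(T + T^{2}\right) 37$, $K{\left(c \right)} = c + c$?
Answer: $\frac{8524264980}{5377157} + \frac{i \sqrt{262343}}{5377157} \approx 1585.3 + 9.5254 \cdot 10^{-5} i$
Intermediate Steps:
$K{\left(c \right)} = 2 c$
$W{\left(q,T \right)} = 37 q \left(T + T^{2}\right)$
$\frac{\sqrt{K{\left(-957 \right)} - 260429} + W{\left(2122,-330 \right)}}{2173057 + s{\left(1790 \right)}} = \frac{\sqrt{2 \left(-957\right) - 260429} + 37 \left(-330\right) 2122 \left(1 - 330\right)}{2173057 + 1790^{2}} = \frac{\sqrt{-1914 - 260429} + 37 \left(-330\right) 2122 \left(-329\right)}{2173057 + 3204100} = \frac{\sqrt{-262343} + 8524264980}{5377157} = \left(i \sqrt{262343} + 8524264980\right) \frac{1}{5377157} = \left(8524264980 + i \sqrt{262343}\right) \frac{1}{5377157} = \frac{8524264980}{5377157} + \frac{i \sqrt{262343}}{5377157}$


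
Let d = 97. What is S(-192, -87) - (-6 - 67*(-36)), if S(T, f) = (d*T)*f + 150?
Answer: 1618032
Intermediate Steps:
S(T, f) = 150 + 97*T*f (S(T, f) = (97*T)*f + 150 = 97*T*f + 150 = 150 + 97*T*f)
S(-192, -87) - (-6 - 67*(-36)) = (150 + 97*(-192)*(-87)) - (-6 - 67*(-36)) = (150 + 1620288) - (-6 + 2412) = 1620438 - 1*2406 = 1620438 - 2406 = 1618032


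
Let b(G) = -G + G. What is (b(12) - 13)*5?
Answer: -65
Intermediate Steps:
b(G) = 0
(b(12) - 13)*5 = (0 - 13)*5 = -13*5 = -65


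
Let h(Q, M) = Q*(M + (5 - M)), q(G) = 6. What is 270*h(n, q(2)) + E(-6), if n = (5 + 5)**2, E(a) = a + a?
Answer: 134988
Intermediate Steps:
E(a) = 2*a
n = 100 (n = 10**2 = 100)
h(Q, M) = 5*Q (h(Q, M) = Q*5 = 5*Q)
270*h(n, q(2)) + E(-6) = 270*(5*100) + 2*(-6) = 270*500 - 12 = 135000 - 12 = 134988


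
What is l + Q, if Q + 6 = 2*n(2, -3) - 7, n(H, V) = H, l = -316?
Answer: -325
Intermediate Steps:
Q = -9 (Q = -6 + (2*2 - 7) = -6 + (4 - 7) = -6 - 3 = -9)
l + Q = -316 - 9 = -325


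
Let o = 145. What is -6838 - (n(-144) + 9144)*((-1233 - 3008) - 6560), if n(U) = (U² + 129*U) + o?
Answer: 123653811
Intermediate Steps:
n(U) = 145 + U² + 129*U (n(U) = (U² + 129*U) + 145 = 145 + U² + 129*U)
-6838 - (n(-144) + 9144)*((-1233 - 3008) - 6560) = -6838 - ((145 + (-144)² + 129*(-144)) + 9144)*((-1233 - 3008) - 6560) = -6838 - ((145 + 20736 - 18576) + 9144)*(-4241 - 6560) = -6838 - (2305 + 9144)*(-10801) = -6838 - 11449*(-10801) = -6838 - 1*(-123660649) = -6838 + 123660649 = 123653811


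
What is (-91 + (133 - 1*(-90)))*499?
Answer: 65868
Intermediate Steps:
(-91 + (133 - 1*(-90)))*499 = (-91 + (133 + 90))*499 = (-91 + 223)*499 = 132*499 = 65868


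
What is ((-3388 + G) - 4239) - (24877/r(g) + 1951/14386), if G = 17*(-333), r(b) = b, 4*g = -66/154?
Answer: 9447165259/43158 ≈ 2.1890e+5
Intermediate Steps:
g = -3/28 (g = (-66/154)/4 = (-66*1/154)/4 = (¼)*(-3/7) = -3/28 ≈ -0.10714)
G = -5661
((-3388 + G) - 4239) - (24877/r(g) + 1951/14386) = ((-3388 - 5661) - 4239) - (24877/(-3/28) + 1951/14386) = (-9049 - 4239) - (24877*(-28/3) + 1951*(1/14386)) = -13288 - (-696556/3 + 1951/14386) = -13288 - 1*(-10020648763/43158) = -13288 + 10020648763/43158 = 9447165259/43158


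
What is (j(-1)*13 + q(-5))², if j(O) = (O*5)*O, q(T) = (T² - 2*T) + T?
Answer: 9025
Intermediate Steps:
q(T) = T² - T
j(O) = 5*O² (j(O) = (5*O)*O = 5*O²)
(j(-1)*13 + q(-5))² = ((5*(-1)²)*13 - 5*(-1 - 5))² = ((5*1)*13 - 5*(-6))² = (5*13 + 30)² = (65 + 30)² = 95² = 9025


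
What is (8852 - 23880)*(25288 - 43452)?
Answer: 272968592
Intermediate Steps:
(8852 - 23880)*(25288 - 43452) = -15028*(-18164) = 272968592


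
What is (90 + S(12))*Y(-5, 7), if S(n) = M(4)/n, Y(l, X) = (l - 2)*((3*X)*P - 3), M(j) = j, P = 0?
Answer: 1897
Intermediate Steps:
Y(l, X) = 6 - 3*l (Y(l, X) = (l - 2)*((3*X)*0 - 3) = (-2 + l)*(0 - 3) = (-2 + l)*(-3) = 6 - 3*l)
S(n) = 4/n
(90 + S(12))*Y(-5, 7) = (90 + 4/12)*(6 - 3*(-5)) = (90 + 4*(1/12))*(6 + 15) = (90 + 1/3)*21 = (271/3)*21 = 1897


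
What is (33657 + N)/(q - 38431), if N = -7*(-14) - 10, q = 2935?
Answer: -1985/2088 ≈ -0.95067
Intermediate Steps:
N = 88 (N = 98 - 10 = 88)
(33657 + N)/(q - 38431) = (33657 + 88)/(2935 - 38431) = 33745/(-35496) = 33745*(-1/35496) = -1985/2088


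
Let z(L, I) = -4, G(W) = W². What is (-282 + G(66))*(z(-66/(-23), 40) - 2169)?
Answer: -8852802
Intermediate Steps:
(-282 + G(66))*(z(-66/(-23), 40) - 2169) = (-282 + 66²)*(-4 - 2169) = (-282 + 4356)*(-2173) = 4074*(-2173) = -8852802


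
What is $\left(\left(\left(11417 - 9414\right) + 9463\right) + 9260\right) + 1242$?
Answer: $21968$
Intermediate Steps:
$\left(\left(\left(11417 - 9414\right) + 9463\right) + 9260\right) + 1242 = \left(\left(2003 + 9463\right) + 9260\right) + 1242 = \left(11466 + 9260\right) + 1242 = 20726 + 1242 = 21968$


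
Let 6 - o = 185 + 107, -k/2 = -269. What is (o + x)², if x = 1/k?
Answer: 23675053689/289444 ≈ 81795.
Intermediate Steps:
k = 538 (k = -2*(-269) = 538)
x = 1/538 ≈ 0.0018587
o = -286 (o = 6 - (185 + 107) = 6 - 1*292 = 6 - 292 = -286)
(o + x)² = (-286 + 1/538)² = (-153867/538)² = 23675053689/289444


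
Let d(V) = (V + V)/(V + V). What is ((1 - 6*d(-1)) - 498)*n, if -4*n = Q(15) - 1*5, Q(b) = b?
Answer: 2515/2 ≈ 1257.5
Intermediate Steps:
d(V) = 1 (d(V) = (2*V)/((2*V)) = (2*V)*(1/(2*V)) = 1)
n = -5/2 (n = -(15 - 1*5)/4 = -(15 - 5)/4 = -¼*10 = -5/2 ≈ -2.5000)
((1 - 6*d(-1)) - 498)*n = ((1 - 6*1) - 498)*(-5/2) = ((1 - 6) - 498)*(-5/2) = (-5 - 498)*(-5/2) = -503*(-5/2) = 2515/2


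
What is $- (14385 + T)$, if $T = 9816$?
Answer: $-24201$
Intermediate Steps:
$- (14385 + T) = - (14385 + 9816) = \left(-1\right) 24201 = -24201$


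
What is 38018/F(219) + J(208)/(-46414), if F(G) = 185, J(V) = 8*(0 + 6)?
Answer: 882279286/4293295 ≈ 205.50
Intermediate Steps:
J(V) = 48 (J(V) = 8*6 = 48)
38018/F(219) + J(208)/(-46414) = 38018/185 + 48/(-46414) = 38018*(1/185) + 48*(-1/46414) = 38018/185 - 24/23207 = 882279286/4293295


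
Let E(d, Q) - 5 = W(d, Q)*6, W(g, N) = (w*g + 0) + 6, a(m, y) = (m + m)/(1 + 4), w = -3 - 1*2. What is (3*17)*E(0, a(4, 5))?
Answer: 2091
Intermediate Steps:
w = -5 (w = -3 - 2 = -5)
a(m, y) = 2*m/5 (a(m, y) = (2*m)/5 = (2*m)*(⅕) = 2*m/5)
W(g, N) = 6 - 5*g (W(g, N) = (-5*g + 0) + 6 = -5*g + 6 = 6 - 5*g)
E(d, Q) = 41 - 30*d (E(d, Q) = 5 + (6 - 5*d)*6 = 5 + (36 - 30*d) = 41 - 30*d)
(3*17)*E(0, a(4, 5)) = (3*17)*(41 - 30*0) = 51*(41 + 0) = 51*41 = 2091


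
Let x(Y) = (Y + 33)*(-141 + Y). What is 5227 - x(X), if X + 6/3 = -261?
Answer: -87693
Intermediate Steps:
X = -263 (X = -2 - 261 = -263)
x(Y) = (-141 + Y)*(33 + Y) (x(Y) = (33 + Y)*(-141 + Y) = (-141 + Y)*(33 + Y))
5227 - x(X) = 5227 - (-4653 + (-263)**2 - 108*(-263)) = 5227 - (-4653 + 69169 + 28404) = 5227 - 1*92920 = 5227 - 92920 = -87693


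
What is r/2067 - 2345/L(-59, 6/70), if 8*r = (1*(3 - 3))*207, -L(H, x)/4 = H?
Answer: -2345/236 ≈ -9.9364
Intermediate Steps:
L(H, x) = -4*H
r = 0 (r = ((1*(3 - 3))*207)/8 = ((1*0)*207)/8 = (0*207)/8 = (⅛)*0 = 0)
r/2067 - 2345/L(-59, 6/70) = 0/2067 - 2345/((-4*(-59))) = 0*(1/2067) - 2345/236 = 0 - 2345*1/236 = 0 - 2345/236 = -2345/236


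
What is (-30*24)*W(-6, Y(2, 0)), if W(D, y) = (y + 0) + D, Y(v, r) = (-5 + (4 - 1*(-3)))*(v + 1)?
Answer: 0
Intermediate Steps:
Y(v, r) = 2 + 2*v (Y(v, r) = (-5 + (4 + 3))*(1 + v) = (-5 + 7)*(1 + v) = 2*(1 + v) = 2 + 2*v)
W(D, y) = D + y (W(D, y) = y + D = D + y)
(-30*24)*W(-6, Y(2, 0)) = (-30*24)*(-6 + (2 + 2*2)) = -720*(-6 + (2 + 4)) = -720*(-6 + 6) = -720*0 = 0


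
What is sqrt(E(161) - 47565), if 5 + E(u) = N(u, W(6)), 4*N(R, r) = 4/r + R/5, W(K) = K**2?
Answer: I*sqrt(42805730)/30 ≈ 218.09*I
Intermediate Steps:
N(R, r) = 1/r + R/20 (N(R, r) = (4/r + R/5)/4 = 1/r + R/20)
E(u) = -179/36 + u/20 (E(u) = -5 + (1/(6**2) + u/20) = -5 + (1/36 + u/20) = -179/36 + u/20)
sqrt(E(161) - 47565) = sqrt((-179/36 + (1/20)*161) - 47565) = sqrt((-179/36 + 161/20) - 47565) = sqrt(277/90 - 47565) = sqrt(-4280573/90) = I*sqrt(42805730)/30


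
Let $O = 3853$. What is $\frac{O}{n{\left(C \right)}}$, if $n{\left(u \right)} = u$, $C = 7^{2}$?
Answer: $\frac{3853}{49} \approx 78.633$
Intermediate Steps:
$C = 49$
$\frac{O}{n{\left(C \right)}} = \frac{3853}{49}$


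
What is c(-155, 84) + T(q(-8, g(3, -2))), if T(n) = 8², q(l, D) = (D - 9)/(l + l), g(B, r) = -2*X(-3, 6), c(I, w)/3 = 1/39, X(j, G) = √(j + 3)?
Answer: 833/13 ≈ 64.077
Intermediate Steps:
X(j, G) = √(3 + j)
c(I, w) = 1/13 (c(I, w) = 3/39 = 3*(1/39) = 1/13)
g(B, r) = 0 (g(B, r) = -2*√(3 - 3) = -2*√0 = -2*0 = 0)
q(l, D) = (-9 + D)/(2*l) (q(l, D) = (-9 + D)/((2*l)) = (-9 + D)*(1/(2*l)) = (-9 + D)/(2*l))
T(n) = 64
c(-155, 84) + T(q(-8, g(3, -2))) = 1/13 + 64 = 833/13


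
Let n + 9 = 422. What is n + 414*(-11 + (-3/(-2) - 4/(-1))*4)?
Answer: 4967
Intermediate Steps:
n = 413 (n = -9 + 422 = 413)
n + 414*(-11 + (-3/(-2) - 4/(-1))*4) = 413 + 414*(-11 + (-3/(-2) - 4/(-1))*4) = 413 + 414*(-11 + (-3*(-½) - 4*(-1))*4) = 413 + 414*(-11 + (3/2 + 4)*4) = 413 + 414*(-11 + (11/2)*4) = 413 + 414*(-11 + 22) = 413 + 414*11 = 413 + 4554 = 4967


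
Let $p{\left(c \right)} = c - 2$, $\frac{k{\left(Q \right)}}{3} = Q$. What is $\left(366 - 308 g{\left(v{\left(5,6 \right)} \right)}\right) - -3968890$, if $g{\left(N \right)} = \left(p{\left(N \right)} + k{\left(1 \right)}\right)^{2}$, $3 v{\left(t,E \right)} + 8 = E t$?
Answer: $\frac{35530804}{9} \approx 3.9479 \cdot 10^{6}$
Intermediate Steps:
$v{\left(t,E \right)} = - \frac{8}{3} + \frac{E t}{3}$
$k{\left(Q \right)} = 3 Q$
$p{\left(c \right)} = -2 + c$ ($p{\left(c \right)} = c - 2 = -2 + c$)
$g{\left(N \right)} = \left(1 + N\right)^{2}$ ($g{\left(N \right)} = \left(\left(-2 + N\right) + 3 \cdot 1\right)^{2} = \left(\left(-2 + N\right) + 3\right)^{2} = \left(1 + N\right)^{2}$)
$\left(366 - 308 g{\left(v{\left(5,6 \right)} \right)}\right) - -3968890 = \left(366 - 308 \left(1 - \left(\frac{8}{3} - 10\right)\right)^{2}\right) - -3968890 = \left(366 - 308 \left(1 + \left(- \frac{8}{3} + 10\right)\right)^{2}\right) + 3968890 = \left(366 - 308 \left(1 + \frac{22}{3}\right)^{2}\right) + 3968890 = \left(366 - 308 \left(\frac{25}{3}\right)^{2}\right) + 3968890 = \left(366 - \frac{192500}{9}\right) + 3968890 = - \frac{189206}{9} + 3968890 = \frac{35530804}{9}$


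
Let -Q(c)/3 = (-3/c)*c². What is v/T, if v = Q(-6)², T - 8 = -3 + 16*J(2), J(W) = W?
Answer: 2916/37 ≈ 78.811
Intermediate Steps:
Q(c) = 9*c (Q(c) = -3*(-3/c)*c² = -(-9)*c = 9*c)
T = 37 (T = 8 + (-3 + 16*2) = 8 + (-3 + 32) = 8 + 29 = 37)
v = 2916 (v = (9*(-6))² = (-54)² = 2916)
v/T = 2916/37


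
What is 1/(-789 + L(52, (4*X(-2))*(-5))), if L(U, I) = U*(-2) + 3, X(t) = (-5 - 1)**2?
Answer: -1/890 ≈ -0.0011236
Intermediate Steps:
X(t) = 36 (X(t) = (-6)**2 = 36)
L(U, I) = 3 - 2*U (L(U, I) = -2*U + 3 = 3 - 2*U)
1/(-789 + L(52, (4*X(-2))*(-5))) = 1/(-789 + (3 - 2*52)) = 1/(-789 + (3 - 104)) = 1/(-789 - 101) = 1/(-890) = -1/890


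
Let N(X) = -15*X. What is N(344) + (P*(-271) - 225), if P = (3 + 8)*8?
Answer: -29233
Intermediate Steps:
P = 88 (P = 11*8 = 88)
N(344) + (P*(-271) - 225) = -15*344 + (88*(-271) - 225) = -5160 + (-23848 - 225) = -5160 - 24073 = -29233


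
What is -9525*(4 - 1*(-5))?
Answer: -85725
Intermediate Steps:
-9525*(4 - 1*(-5)) = -9525*(4 + 5) = -9525*9 = -85725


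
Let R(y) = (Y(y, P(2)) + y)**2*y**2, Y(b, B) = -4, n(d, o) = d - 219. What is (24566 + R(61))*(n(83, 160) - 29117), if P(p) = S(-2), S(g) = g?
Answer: -354373621035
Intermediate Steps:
P(p) = -2
n(d, o) = -219 + d
R(y) = y**2*(-4 + y)**2 (R(y) = (-4 + y)**2*y**2 = y**2*(-4 + y)**2)
(24566 + R(61))*(n(83, 160) - 29117) = (24566 + 61**2*(-4 + 61)**2)*((-219 + 83) - 29117) = (24566 + 3721*57**2)*(-136 - 29117) = (24566 + 3721*3249)*(-29253) = (24566 + 12089529)*(-29253) = 12114095*(-29253) = -354373621035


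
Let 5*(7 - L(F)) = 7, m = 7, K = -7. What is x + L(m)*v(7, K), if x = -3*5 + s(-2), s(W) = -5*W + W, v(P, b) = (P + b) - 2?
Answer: -91/5 ≈ -18.200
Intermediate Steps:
v(P, b) = -2 + P + b
L(F) = 28/5 (L(F) = 7 - ⅕*7 = 7 - 7/5 = 28/5)
s(W) = -4*W
x = -7 (x = -3*5 - 4*(-2) = -15 + 8 = -7)
x + L(m)*v(7, K) = -7 + 28*(-2 + 7 - 7)/5 = -7 + (28/5)*(-2) = -7 - 56/5 = -91/5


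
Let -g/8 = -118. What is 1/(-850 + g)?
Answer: 1/94 ≈ 0.010638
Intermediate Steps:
g = 944 (g = -8*(-118) = 944)
1/(-850 + g) = 1/(-850 + 944) = 1/94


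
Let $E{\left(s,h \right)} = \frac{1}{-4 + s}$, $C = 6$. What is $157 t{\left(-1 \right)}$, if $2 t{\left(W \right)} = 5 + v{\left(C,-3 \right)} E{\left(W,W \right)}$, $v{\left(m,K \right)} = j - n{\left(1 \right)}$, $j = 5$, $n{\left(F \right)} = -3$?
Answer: $\frac{2669}{10} \approx 266.9$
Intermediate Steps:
$v{\left(m,K \right)} = 8$ ($v{\left(m,K \right)} = 5 - -3 = 5 + 3 = 8$)
$t{\left(W \right)} = \frac{5}{2} + \frac{4}{-4 + W}$ ($t{\left(W \right)} = \frac{5 + \frac{8}{-4 + W}}{2} = \frac{5}{2} + \frac{4}{-4 + W}$)
$157 t{\left(-1 \right)} = 157 \frac{-12 + 5 \left(-1\right)}{2 \left(-4 - 1\right)} = 157 \frac{-12 - 5}{2 \left(-5\right)} = 157 \cdot \frac{1}{2} \left(- \frac{1}{5}\right) \left(-17\right) = 157 \cdot \frac{17}{10} = \frac{2669}{10}$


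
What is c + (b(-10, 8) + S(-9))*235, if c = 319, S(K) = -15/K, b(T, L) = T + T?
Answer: -11968/3 ≈ -3989.3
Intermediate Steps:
b(T, L) = 2*T
c + (b(-10, 8) + S(-9))*235 = 319 + (2*(-10) - 15/(-9))*235 = 319 + (-20 - 15*(-1/9))*235 = 319 + (-20 + 5/3)*235 = 319 - 55/3*235 = 319 - 12925/3 = -11968/3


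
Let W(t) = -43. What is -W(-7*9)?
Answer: 43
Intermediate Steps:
-W(-7*9) = -1*(-43) = 43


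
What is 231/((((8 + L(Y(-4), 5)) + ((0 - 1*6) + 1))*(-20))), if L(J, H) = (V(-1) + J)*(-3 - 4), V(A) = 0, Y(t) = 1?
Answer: 231/80 ≈ 2.8875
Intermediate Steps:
L(J, H) = -7*J (L(J, H) = (0 + J)*(-3 - 4) = J*(-7) = -7*J)
231/((((8 + L(Y(-4), 5)) + ((0 - 1*6) + 1))*(-20))) = 231/((((8 - 7*1) + ((0 - 1*6) + 1))*(-20))) = 231/((((8 - 7) + ((0 - 6) + 1))*(-20))) = 231/(((1 + (-6 + 1))*(-20))) = 231/(((1 - 5)*(-20))) = 231/((-4*(-20))) = 231/80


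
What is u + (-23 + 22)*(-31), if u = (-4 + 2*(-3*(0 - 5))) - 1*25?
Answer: 32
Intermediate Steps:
u = 1 (u = (-4 + 2*(-3*(-5))) - 25 = (-4 + 2*15) - 25 = (-4 + 30) - 25 = 26 - 25 = 1)
u + (-23 + 22)*(-31) = 1 + (-23 + 22)*(-31) = 1 - 1*(-31) = 1 + 31 = 32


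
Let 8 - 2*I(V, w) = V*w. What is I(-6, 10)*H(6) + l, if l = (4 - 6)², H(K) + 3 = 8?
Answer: 174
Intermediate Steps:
I(V, w) = 4 - V*w/2
H(K) = 5 (H(K) = -3 + 8 = 5)
l = 4 (l = (-2)² = 4)
I(-6, 10)*H(6) + l = (4 - ½*(-6)*10)*5 + 4 = (4 + 30)*5 + 4 = 34*5 + 4 = 170 + 4 = 174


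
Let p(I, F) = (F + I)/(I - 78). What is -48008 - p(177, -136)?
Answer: -4752833/99 ≈ -48008.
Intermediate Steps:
p(I, F) = (F + I)/(-78 + I)
-48008 - p(177, -136) = -48008 - (-136 + 177)/(-78 + 177) = -48008 - 41/99 = -4752833/99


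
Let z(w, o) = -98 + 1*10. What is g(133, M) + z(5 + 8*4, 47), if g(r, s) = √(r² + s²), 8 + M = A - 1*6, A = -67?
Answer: -88 + 5*√970 ≈ 67.724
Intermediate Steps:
M = -81 (M = -8 + (-67 - 1*6) = -8 + (-67 - 6) = -8 - 73 = -81)
z(w, o) = -88 (z(w, o) = -98 + 10 = -88)
g(133, M) + z(5 + 8*4, 47) = √(133² + (-81)²) - 88 = √(17689 + 6561) - 88 = √24250 - 88 = 5*√970 - 88 = -88 + 5*√970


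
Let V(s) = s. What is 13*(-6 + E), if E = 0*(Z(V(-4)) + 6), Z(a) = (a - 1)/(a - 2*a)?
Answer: -78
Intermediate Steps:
Z(a) = -(-1 + a)/a (Z(a) = (-1 + a)/((-a)) = (-1 + a)*(-1/a) = -(-1 + a)/a)
E = 0 (E = 0*((1 - 1*(-4))/(-4) + 6) = 0*(-(1 + 4)/4 + 6) = 0*(-1/4*5 + 6) = 0*(-5/4 + 6) = 0*(19/4) = 0)
13*(-6 + E) = 13*(-6 + 0) = 13*(-6) = -78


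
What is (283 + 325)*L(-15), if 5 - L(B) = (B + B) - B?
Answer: 12160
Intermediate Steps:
L(B) = 5 - B (L(B) = 5 - ((B + B) - B) = 5 - (2*B - B) = 5 - B)
(283 + 325)*L(-15) = (283 + 325)*(5 - 1*(-15)) = 608*(5 + 15) = 608*20 = 12160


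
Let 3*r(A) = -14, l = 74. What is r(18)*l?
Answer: -1036/3 ≈ -345.33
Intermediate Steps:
r(A) = -14/3 (r(A) = (⅓)*(-14) = -14/3)
r(18)*l = -14/3*74 = -1036/3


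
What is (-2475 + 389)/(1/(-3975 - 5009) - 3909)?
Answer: 18740624/35118457 ≈ 0.53364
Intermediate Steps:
(-2475 + 389)/(1/(-3975 - 5009) - 3909) = -2086/(1/(-8984) - 3909) = -2086/(-1/8984 - 3909) = -2086/(-35118457/8984) = -2086*(-8984/35118457) = 18740624/35118457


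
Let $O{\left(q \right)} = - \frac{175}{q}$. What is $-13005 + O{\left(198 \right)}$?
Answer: $- \frac{2575165}{198} \approx -13006.0$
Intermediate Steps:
$-13005 + O{\left(198 \right)} = -13005 - \frac{175}{198} = - \frac{2575165}{198}$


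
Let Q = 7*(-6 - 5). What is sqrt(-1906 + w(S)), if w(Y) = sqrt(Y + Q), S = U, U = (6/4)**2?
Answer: sqrt(-7624 + 2*I*sqrt(299))/2 ≈ 0.099018 + 43.658*I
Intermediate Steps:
Q = -77 (Q = 7*(-11) = -77)
U = 9/4 (U = (6*(1/4))**2 = (3/2)**2 = 9/4 ≈ 2.2500)
S = 9/4 ≈ 2.2500
w(Y) = sqrt(-77 + Y) (w(Y) = sqrt(Y - 77) = sqrt(-77 + Y))
sqrt(-1906 + w(S)) = sqrt(-1906 + sqrt(-77 + 9/4)) = sqrt(-1906 + sqrt(-299/4)) = sqrt(-1906 + I*sqrt(299)/2)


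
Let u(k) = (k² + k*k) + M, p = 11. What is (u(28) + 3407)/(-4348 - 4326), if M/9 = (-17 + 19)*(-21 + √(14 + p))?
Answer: -4687/8674 ≈ -0.54035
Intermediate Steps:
M = -288 (M = 9*((-17 + 19)*(-21 + √(14 + 11))) = 9*(2*(-21 + √25)) = 9*(2*(-21 + 5)) = 9*(2*(-16)) = 9*(-32) = -288)
u(k) = -288 + 2*k² (u(k) = (k² + k*k) - 288 = (k² + k²) - 288 = 2*k² - 288 = -288 + 2*k²)
(u(28) + 3407)/(-4348 - 4326) = ((-288 + 2*28²) + 3407)/(-4348 - 4326) = ((-288 + 2*784) + 3407)/(-8674) = ((-288 + 1568) + 3407)*(-1/8674) = (1280 + 3407)*(-1/8674) = 4687*(-1/8674) = -4687/8674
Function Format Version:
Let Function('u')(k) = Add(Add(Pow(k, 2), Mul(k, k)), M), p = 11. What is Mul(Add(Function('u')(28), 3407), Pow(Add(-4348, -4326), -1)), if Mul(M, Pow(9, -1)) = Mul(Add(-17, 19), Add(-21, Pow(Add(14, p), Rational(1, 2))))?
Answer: Rational(-4687, 8674) ≈ -0.54035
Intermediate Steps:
M = -288 (M = Mul(9, Mul(Add(-17, 19), Add(-21, Pow(Add(14, 11), Rational(1, 2))))) = Mul(9, Mul(2, Add(-21, Pow(25, Rational(1, 2))))) = Mul(9, Mul(2, Add(-21, 5))) = Mul(9, Mul(2, -16)) = Mul(9, -32) = -288)
Function('u')(k) = Add(-288, Mul(2, Pow(k, 2))) (Function('u')(k) = Add(Add(Pow(k, 2), Mul(k, k)), -288) = Add(Add(Pow(k, 2), Pow(k, 2)), -288) = Add(Mul(2, Pow(k, 2)), -288) = Add(-288, Mul(2, Pow(k, 2))))
Mul(Add(Function('u')(28), 3407), Pow(Add(-4348, -4326), -1)) = Mul(Add(Add(-288, Mul(2, Pow(28, 2))), 3407), Pow(Add(-4348, -4326), -1)) = Mul(Add(Add(-288, Mul(2, 784)), 3407), Pow(-8674, -1)) = Mul(Add(Add(-288, 1568), 3407), Rational(-1, 8674)) = Mul(Add(1280, 3407), Rational(-1, 8674)) = Mul(4687, Rational(-1, 8674)) = Rational(-4687, 8674)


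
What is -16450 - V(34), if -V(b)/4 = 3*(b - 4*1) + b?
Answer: -15954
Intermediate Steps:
V(b) = 48 - 16*b (V(b) = -4*(3*(b - 4*1) + b) = -4*(3*(b - 4) + b) = -4*(3*(-4 + b) + b) = -4*((-12 + 3*b) + b) = -4*(-12 + 4*b) = 48 - 16*b)
-16450 - V(34) = -16450 - (48 - 16*34) = -16450 - (48 - 544) = -16450 - 1*(-496) = -16450 + 496 = -15954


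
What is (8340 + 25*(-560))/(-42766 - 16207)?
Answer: 5660/58973 ≈ 0.095976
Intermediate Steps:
(8340 + 25*(-560))/(-42766 - 16207) = (8340 - 14000)/(-58973) = -5660*(-1/58973) = 5660/58973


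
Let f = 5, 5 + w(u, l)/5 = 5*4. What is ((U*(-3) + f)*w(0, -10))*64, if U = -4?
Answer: 81600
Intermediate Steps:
w(u, l) = 75 (w(u, l) = -25 + 5*(5*4) = -25 + 5*20 = -25 + 100 = 75)
((U*(-3) + f)*w(0, -10))*64 = ((-4*(-3) + 5)*75)*64 = ((12 + 5)*75)*64 = (17*75)*64 = 1275*64 = 81600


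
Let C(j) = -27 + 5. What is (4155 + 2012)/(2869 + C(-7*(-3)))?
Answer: 6167/2847 ≈ 2.1661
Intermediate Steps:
C(j) = -22
(4155 + 2012)/(2869 + C(-7*(-3))) = (4155 + 2012)/(2869 - 22) = 6167/2847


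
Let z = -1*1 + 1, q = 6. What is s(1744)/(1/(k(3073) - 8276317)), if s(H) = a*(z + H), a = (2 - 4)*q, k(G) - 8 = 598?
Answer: 173194079808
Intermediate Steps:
z = 0 (z = -1 + 1 = 0)
k(G) = 606 (k(G) = 8 + 598 = 606)
a = -12 (a = (2 - 4)*6 = -2*6 = -12)
s(H) = -12*H (s(H) = -12*(0 + H) = -12*H)
s(1744)/(1/(k(3073) - 8276317)) = (-12*1744)/(1/(606 - 8276317)) = -20928/(1/(-8275711)) = -20928/(-1/8275711) = -20928*(-8275711) = 173194079808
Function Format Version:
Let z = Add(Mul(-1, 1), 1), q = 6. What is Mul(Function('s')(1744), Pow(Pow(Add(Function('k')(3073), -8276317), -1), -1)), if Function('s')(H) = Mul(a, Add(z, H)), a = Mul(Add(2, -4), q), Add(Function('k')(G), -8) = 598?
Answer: 173194079808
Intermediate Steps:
z = 0 (z = Add(-1, 1) = 0)
Function('k')(G) = 606 (Function('k')(G) = Add(8, 598) = 606)
a = -12 (a = Mul(Add(2, -4), 6) = Mul(-2, 6) = -12)
Function('s')(H) = Mul(-12, H) (Function('s')(H) = Mul(-12, Add(0, H)) = Mul(-12, H))
Mul(Function('s')(1744), Pow(Pow(Add(Function('k')(3073), -8276317), -1), -1)) = Mul(Mul(-12, 1744), Pow(Pow(Add(606, -8276317), -1), -1)) = Mul(-20928, Pow(Pow(-8275711, -1), -1)) = Mul(-20928, Pow(Rational(-1, 8275711), -1)) = Mul(-20928, -8275711) = 173194079808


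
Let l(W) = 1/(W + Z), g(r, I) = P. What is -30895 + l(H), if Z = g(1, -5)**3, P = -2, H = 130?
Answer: -3769189/122 ≈ -30895.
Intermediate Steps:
g(r, I) = -2
Z = -8 (Z = (-2)**3 = -8)
l(W) = 1/(-8 + W) (l(W) = 1/(W - 8) = 1/(-8 + W))
-30895 + l(H) = -30895 + 1/(-8 + 130) = -30895 + 1/122 = -3769189/122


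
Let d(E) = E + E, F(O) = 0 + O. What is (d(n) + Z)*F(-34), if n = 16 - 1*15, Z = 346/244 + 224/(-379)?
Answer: -2222155/23119 ≈ -96.118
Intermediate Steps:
Z = 38239/46238 (Z = 346*(1/244) + 224*(-1/379) = 173/122 - 224/379 = 38239/46238 ≈ 0.82700)
F(O) = O
n = 1 (n = 16 - 15 = 1)
d(E) = 2*E
(d(n) + Z)*F(-34) = (2*1 + 38239/46238)*(-34) = (2 + 38239/46238)*(-34) = (130715/46238)*(-34) = -2222155/23119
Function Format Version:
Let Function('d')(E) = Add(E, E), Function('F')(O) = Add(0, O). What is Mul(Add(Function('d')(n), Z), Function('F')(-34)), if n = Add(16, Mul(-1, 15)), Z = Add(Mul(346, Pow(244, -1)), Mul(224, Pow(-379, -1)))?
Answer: Rational(-2222155, 23119) ≈ -96.118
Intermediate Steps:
Z = Rational(38239, 46238) (Z = Add(Mul(346, Rational(1, 244)), Mul(224, Rational(-1, 379))) = Add(Rational(173, 122), Rational(-224, 379)) = Rational(38239, 46238) ≈ 0.82700)
Function('F')(O) = O
n = 1 (n = Add(16, -15) = 1)
Function('d')(E) = Mul(2, E)
Mul(Add(Function('d')(n), Z), Function('F')(-34)) = Mul(Add(Mul(2, 1), Rational(38239, 46238)), -34) = Mul(Add(2, Rational(38239, 46238)), -34) = Mul(Rational(130715, 46238), -34) = Rational(-2222155, 23119)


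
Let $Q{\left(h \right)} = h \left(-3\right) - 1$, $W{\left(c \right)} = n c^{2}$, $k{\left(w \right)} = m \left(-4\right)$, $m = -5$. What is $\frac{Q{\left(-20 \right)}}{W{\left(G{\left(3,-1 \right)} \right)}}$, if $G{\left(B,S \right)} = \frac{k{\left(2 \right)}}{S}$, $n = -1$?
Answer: $- \frac{59}{400} \approx -0.1475$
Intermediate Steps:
$k{\left(w \right)} = 20$ ($k{\left(w \right)} = \left(-5\right) \left(-4\right) = 20$)
$G{\left(B,S \right)} = \frac{20}{S}$
$W{\left(c \right)} = - c^{2}$
$Q{\left(h \right)} = -1 - 3 h$ ($Q{\left(h \right)} = - 3 h - 1 = -1 - 3 h$)
$\frac{Q{\left(-20 \right)}}{W{\left(G{\left(3,-1 \right)} \right)}} = \frac{-1 - -60}{\left(-1\right) \left(\frac{20}{-1}\right)^{2}} = \frac{-1 + 60}{\left(-1\right) \left(20 \left(-1\right)\right)^{2}} = \frac{59}{\left(-1\right) \left(-20\right)^{2}} = \frac{59}{\left(-1\right) 400} = \frac{59}{-400} = 59 \left(- \frac{1}{400}\right) = - \frac{59}{400}$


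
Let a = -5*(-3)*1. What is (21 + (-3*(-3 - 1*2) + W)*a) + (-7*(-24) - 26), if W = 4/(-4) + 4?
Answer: 433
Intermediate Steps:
W = 3 (W = 4*(-¼) + 4 = -1 + 4 = 3)
a = 15 (a = 15*1 = 15)
(21 + (-3*(-3 - 1*2) + W)*a) + (-7*(-24) - 26) = (21 + (-3*(-3 - 1*2) + 3)*15) + (-7*(-24) - 26) = (21 + (-3*(-3 - 2) + 3)*15) + (168 - 26) = (21 + (-3*(-5) + 3)*15) + 142 = (21 + (15 + 3)*15) + 142 = (21 + 18*15) + 142 = (21 + 270) + 142 = 291 + 142 = 433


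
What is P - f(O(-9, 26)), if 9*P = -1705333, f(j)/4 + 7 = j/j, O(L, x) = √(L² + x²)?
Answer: -1705117/9 ≈ -1.8946e+5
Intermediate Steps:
f(j) = -24 (f(j) = -28 + 4*(j/j) = -28 + 4*1 = -28 + 4 = -24)
P = -1705333/9 (P = (⅑)*(-1705333) = -1705333/9 ≈ -1.8948e+5)
P - f(O(-9, 26)) = -1705333/9 - 1*(-24) = -1705333/9 + 24 = -1705117/9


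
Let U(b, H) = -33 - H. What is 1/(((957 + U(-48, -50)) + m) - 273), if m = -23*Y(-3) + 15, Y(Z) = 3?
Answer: 1/647 ≈ 0.0015456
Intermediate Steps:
m = -54 (m = -23*3 + 15 = -69 + 15 = -54)
1/(((957 + U(-48, -50)) + m) - 273) = 1/(((957 + (-33 - 1*(-50))) - 54) - 273) = 1/(((957 + (-33 + 50)) - 54) - 273) = 1/(((957 + 17) - 54) - 273) = 1/((974 - 54) - 273) = 1/(920 - 273) = 1/647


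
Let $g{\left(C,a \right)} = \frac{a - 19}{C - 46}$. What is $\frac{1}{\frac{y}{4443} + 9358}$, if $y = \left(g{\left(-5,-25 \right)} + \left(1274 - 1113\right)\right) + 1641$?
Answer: $\frac{226593}{2120549240} \approx 0.00010686$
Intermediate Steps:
$g{\left(C,a \right)} = \frac{-19 + a}{-46 + C}$
$y = \frac{91946}{51}$ ($y = \left(\frac{-19 - 25}{-46 - 5} + \left(1274 - 1113\right)\right) + 1641 = \left(\frac{1}{-51} \left(-44\right) + 161\right) + 1641 = \left(\left(- \frac{1}{51}\right) \left(-44\right) + 161\right) + 1641 = \left(\frac{44}{51} + 161\right) + 1641 = \frac{8255}{51} + 1641 = \frac{91946}{51} \approx 1802.9$)
$\frac{1}{\frac{y}{4443} + 9358} = \frac{1}{\frac{91946}{51 \cdot 4443} + 9358} = \frac{1}{\frac{91946}{51} \cdot \frac{1}{4443} + 9358} = \frac{1}{\frac{91946}{226593} + 9358} = \frac{1}{\frac{2120549240}{226593}} = \frac{226593}{2120549240}$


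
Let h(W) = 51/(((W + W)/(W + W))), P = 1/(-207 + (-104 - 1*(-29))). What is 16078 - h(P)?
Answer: 16027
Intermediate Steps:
P = -1/282 (P = 1/(-207 + (-104 + 29)) = 1/(-207 - 75) = 1/(-282) = -1/282 ≈ -0.0035461)
h(W) = 51 (h(W) = 51/(((2*W)/((2*W)))) = 51/(((2*W)*(1/(2*W)))) = 51/1 = 51*1 = 51)
16078 - h(P) = 16078 - 1*51 = 16078 - 51 = 16027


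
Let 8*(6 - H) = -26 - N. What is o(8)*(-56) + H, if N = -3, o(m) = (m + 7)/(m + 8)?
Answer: -349/8 ≈ -43.625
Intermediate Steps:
o(m) = (7 + m)/(8 + m)
H = 71/8 (H = 6 - (-26 - 1*(-3))/8 = 6 - (-26 + 3)/8 = 6 - 1/8*(-23) = 6 + 23/8 = 71/8 ≈ 8.8750)
o(8)*(-56) + H = ((7 + 8)/(8 + 8))*(-56) + 71/8 = (15/16)*(-56) + 71/8 = -105/2 + 71/8 = -349/8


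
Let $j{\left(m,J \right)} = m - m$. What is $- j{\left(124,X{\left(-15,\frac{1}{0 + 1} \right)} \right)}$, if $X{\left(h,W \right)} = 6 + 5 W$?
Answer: $0$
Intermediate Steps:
$j{\left(m,J \right)} = 0$
$- j{\left(124,X{\left(-15,\frac{1}{0 + 1} \right)} \right)} = \left(-1\right) 0 = 0$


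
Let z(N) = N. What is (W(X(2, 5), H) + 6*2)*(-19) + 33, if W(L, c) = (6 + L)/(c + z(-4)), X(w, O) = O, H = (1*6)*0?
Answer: -571/4 ≈ -142.75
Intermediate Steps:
H = 0 (H = 6*0 = 0)
W(L, c) = (6 + L)/(-4 + c) (W(L, c) = (6 + L)/(c - 4) = (6 + L)/(-4 + c))
(W(X(2, 5), H) + 6*2)*(-19) + 33 = ((6 + 5)/(-4 + 0) + 6*2)*(-19) + 33 = (11/(-4) + 12)*(-19) + 33 = (-1/4*11 + 12)*(-19) + 33 = (-11/4 + 12)*(-19) + 33 = (37/4)*(-19) + 33 = -703/4 + 33 = -571/4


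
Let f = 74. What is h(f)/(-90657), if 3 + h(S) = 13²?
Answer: -166/90657 ≈ -0.0018311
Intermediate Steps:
h(S) = 166 (h(S) = -3 + 13² = -3 + 169 = 166)
h(f)/(-90657) = 166/(-90657) = 166*(-1/90657) = -166/90657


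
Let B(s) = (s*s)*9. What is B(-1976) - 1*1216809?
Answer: 33924375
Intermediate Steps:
B(s) = 9*s² (B(s) = s²*9 = 9*s²)
B(-1976) - 1*1216809 = 9*(-1976)² - 1*1216809 = 9*3904576 - 1216809 = 35141184 - 1216809 = 33924375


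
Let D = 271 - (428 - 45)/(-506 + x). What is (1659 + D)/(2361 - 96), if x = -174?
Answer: 1312783/1540200 ≈ 0.85235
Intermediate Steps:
D = 184663/680 (D = 271 - (428 - 45)/(-506 - 174) = 271 - 383/(-680) = 271 - 383*(-1)/680 = 271 - 1*(-383/680) = 271 + 383/680 = 184663/680 ≈ 271.56)
(1659 + D)/(2361 - 96) = (1659 + 184663/680)/(2361 - 96) = (1312783/680)/2265 = (1312783/680)*(1/2265) = 1312783/1540200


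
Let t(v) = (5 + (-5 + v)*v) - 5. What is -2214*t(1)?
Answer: 8856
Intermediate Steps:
t(v) = v*(-5 + v) (t(v) = (5 + v*(-5 + v)) - 5 = v*(-5 + v))
-2214*t(1) = -2214*(-5 + 1) = -2214*(-4) = 8856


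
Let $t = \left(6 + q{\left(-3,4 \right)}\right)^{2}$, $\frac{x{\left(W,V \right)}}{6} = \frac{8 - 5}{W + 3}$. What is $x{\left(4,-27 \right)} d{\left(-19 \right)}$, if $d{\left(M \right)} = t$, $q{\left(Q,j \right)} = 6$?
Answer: $\frac{2592}{7} \approx 370.29$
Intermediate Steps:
$x{\left(W,V \right)} = \frac{18}{3 + W}$ ($x{\left(W,V \right)} = 6 \frac{8 - 5}{W + 3} = 6 \frac{3}{3 + W} = \frac{18}{3 + W}$)
$t = 144$ ($t = \left(6 + 6\right)^{2} = 12^{2} = 144$)
$d{\left(M \right)} = 144$
$x{\left(4,-27 \right)} d{\left(-19 \right)} = \frac{18}{3 + 4} \cdot 144 = \frac{18}{7} \cdot 144 = \frac{2592}{7}$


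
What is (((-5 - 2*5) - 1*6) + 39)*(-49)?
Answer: -882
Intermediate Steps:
(((-5 - 2*5) - 1*6) + 39)*(-49) = (((-5 - 10) - 6) + 39)*(-49) = ((-15 - 6) + 39)*(-49) = (-21 + 39)*(-49) = 18*(-49) = -882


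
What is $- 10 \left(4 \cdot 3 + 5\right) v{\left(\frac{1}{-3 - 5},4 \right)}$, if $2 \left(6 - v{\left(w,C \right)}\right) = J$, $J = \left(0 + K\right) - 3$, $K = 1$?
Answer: $-1190$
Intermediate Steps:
$J = -2$ ($J = \left(0 + 1\right) - 3 = 1 - 3 = -2$)
$v{\left(w,C \right)} = 7$ ($v{\left(w,C \right)} = 6 - -1 = 6 + 1 = 7$)
$- 10 \left(4 \cdot 3 + 5\right) v{\left(\frac{1}{-3 - 5},4 \right)} = - 10 \left(4 \cdot 3 + 5\right) 7 = - 10 \left(12 + 5\right) 7 = \left(-10\right) 17 \cdot 7 = \left(-170\right) 7 = -1190$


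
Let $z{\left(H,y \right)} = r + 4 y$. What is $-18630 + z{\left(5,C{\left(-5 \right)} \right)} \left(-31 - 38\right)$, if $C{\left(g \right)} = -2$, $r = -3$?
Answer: $-17871$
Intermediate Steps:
$z{\left(H,y \right)} = -3 + 4 y$
$-18630 + z{\left(5,C{\left(-5 \right)} \right)} \left(-31 - 38\right) = -18630 + \left(-3 + 4 \left(-2\right)\right) \left(-31 - 38\right) = -18630 + \left(-3 - 8\right) \left(-69\right) = -18630 - -759 = -18630 + 759 = -17871$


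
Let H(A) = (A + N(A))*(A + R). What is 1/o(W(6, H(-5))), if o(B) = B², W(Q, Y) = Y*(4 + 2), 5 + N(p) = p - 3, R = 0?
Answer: 1/291600 ≈ 3.4294e-6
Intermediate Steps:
N(p) = -8 + p (N(p) = -5 + (p - 3) = -5 + (-3 + p) = -8 + p)
H(A) = A*(-8 + 2*A) (H(A) = (A + (-8 + A))*(A + 0) = (-8 + 2*A)*A = A*(-8 + 2*A))
W(Q, Y) = 6*Y (W(Q, Y) = Y*6 = 6*Y)
1/o(W(6, H(-5))) = 1/((6*(2*(-5)*(-4 - 5)))²) = 1/((6*(2*(-5)*(-9)))²) = 1/((6*90)²) = 1/(540²) = 1/291600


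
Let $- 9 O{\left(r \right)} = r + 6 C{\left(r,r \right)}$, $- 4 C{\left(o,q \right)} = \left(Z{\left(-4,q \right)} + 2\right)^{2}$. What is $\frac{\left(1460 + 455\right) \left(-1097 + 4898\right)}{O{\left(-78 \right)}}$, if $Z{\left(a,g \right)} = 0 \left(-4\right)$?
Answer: $\frac{3119535}{4} \approx 7.7988 \cdot 10^{5}$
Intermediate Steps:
$Z{\left(a,g \right)} = 0$
$C{\left(o,q \right)} = -1$ ($C{\left(o,q \right)} = - \frac{\left(0 + 2\right)^{2}}{4} = - \frac{2^{2}}{4} = \left(- \frac{1}{4}\right) 4 = -1$)
$O{\left(r \right)} = \frac{2}{3} - \frac{r}{9}$ ($O{\left(r \right)} = - \frac{r + 6 \left(-1\right)}{9} = - \frac{r - 6}{9} = - \frac{-6 + r}{9} = \frac{2}{3} - \frac{r}{9}$)
$\frac{\left(1460 + 455\right) \left(-1097 + 4898\right)}{O{\left(-78 \right)}} = \frac{\left(1460 + 455\right) \left(-1097 + 4898\right)}{\frac{2}{3} - - \frac{26}{3}} = \frac{1915 \cdot 3801}{\frac{2}{3} + \frac{26}{3}} = \frac{7278915}{\frac{28}{3}} = 7278915 \cdot \frac{3}{28} = \frac{3119535}{4}$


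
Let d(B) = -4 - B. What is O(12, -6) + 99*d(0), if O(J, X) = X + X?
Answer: -408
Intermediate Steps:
O(J, X) = 2*X
O(12, -6) + 99*d(0) = 2*(-6) + 99*(-4 - 1*0) = -12 + 99*(-4 + 0) = -12 + 99*(-4) = -12 - 396 = -408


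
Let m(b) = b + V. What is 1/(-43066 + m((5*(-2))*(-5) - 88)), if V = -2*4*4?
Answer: -1/43136 ≈ -2.3182e-5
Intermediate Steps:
V = -32 (V = -8*4 = -32)
m(b) = -32 + b (m(b) = b - 32 = -32 + b)
1/(-43066 + m((5*(-2))*(-5) - 88)) = 1/(-43066 + (-32 + ((5*(-2))*(-5) - 88))) = 1/(-43066 + (-32 + (-10*(-5) - 88))) = 1/(-43066 + (-32 + (50 - 88))) = 1/(-43066 + (-32 - 38)) = 1/(-43066 - 70) = 1/(-43136) = -1/43136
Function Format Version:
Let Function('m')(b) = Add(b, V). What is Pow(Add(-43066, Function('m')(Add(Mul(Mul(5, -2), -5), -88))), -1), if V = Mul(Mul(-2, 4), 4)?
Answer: Rational(-1, 43136) ≈ -2.3182e-5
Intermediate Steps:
V = -32 (V = Mul(-8, 4) = -32)
Function('m')(b) = Add(-32, b) (Function('m')(b) = Add(b, -32) = Add(-32, b))
Pow(Add(-43066, Function('m')(Add(Mul(Mul(5, -2), -5), -88))), -1) = Pow(Add(-43066, Add(-32, Add(Mul(Mul(5, -2), -5), -88))), -1) = Pow(Add(-43066, Add(-32, Add(Mul(-10, -5), -88))), -1) = Pow(Add(-43066, Add(-32, Add(50, -88))), -1) = Pow(Add(-43066, Add(-32, -38)), -1) = Pow(Add(-43066, -70), -1) = Pow(-43136, -1) = Rational(-1, 43136)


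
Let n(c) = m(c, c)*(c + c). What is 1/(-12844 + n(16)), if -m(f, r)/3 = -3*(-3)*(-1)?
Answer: -1/11980 ≈ -8.3472e-5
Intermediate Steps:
m(f, r) = 27 (m(f, r) = -3*(-3*(-3))*(-1) = -27*(-1) = -3*(-9) = 27)
n(c) = 54*c (n(c) = 27*(c + c) = 27*(2*c) = 54*c)
1/(-12844 + n(16)) = 1/(-12844 + 54*16) = 1/(-12844 + 864) = 1/(-11980) = -1/11980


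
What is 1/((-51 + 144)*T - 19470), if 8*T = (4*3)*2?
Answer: -1/19191 ≈ -5.2108e-5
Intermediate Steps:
T = 3 (T = ((4*3)*2)/8 = (12*2)/8 = (⅛)*24 = 3)
1/((-51 + 144)*T - 19470) = 1/((-51 + 144)*3 - 19470) = 1/(93*3 - 19470) = 1/(279 - 19470) = 1/(-19191) = -1/19191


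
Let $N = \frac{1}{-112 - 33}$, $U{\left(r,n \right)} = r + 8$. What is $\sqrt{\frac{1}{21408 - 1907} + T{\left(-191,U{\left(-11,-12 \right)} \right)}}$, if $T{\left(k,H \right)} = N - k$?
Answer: $\frac{\sqrt{1527100331094155}}{2827645} \approx 13.82$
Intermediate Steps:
$U{\left(r,n \right)} = 8 + r$
$N = - \frac{1}{145}$ ($N = \frac{1}{-145} = - \frac{1}{145} \approx -0.0068966$)
$T{\left(k,H \right)} = - \frac{1}{145} - k$
$\sqrt{\frac{1}{21408 - 1907} + T{\left(-191,U{\left(-11,-12 \right)} \right)}} = \sqrt{\frac{1}{21408 - 1907} - - \frac{27694}{145}} = \sqrt{\frac{1}{19501} + \left(- \frac{1}{145} + 191\right)} = \sqrt{\frac{1}{19501} + \frac{27694}{145}} = \sqrt{\frac{540060839}{2827645}} = \frac{\sqrt{1527100331094155}}{2827645}$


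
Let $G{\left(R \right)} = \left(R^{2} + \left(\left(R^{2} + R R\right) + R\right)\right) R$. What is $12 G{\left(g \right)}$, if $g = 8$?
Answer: $19200$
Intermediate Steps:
$G{\left(R \right)} = R \left(R + 3 R^{2}\right)$ ($G{\left(R \right)} = \left(R^{2} + \left(\left(R^{2} + R^{2}\right) + R\right)\right) R = \left(R^{2} + \left(2 R^{2} + R\right)\right) R = \left(R^{2} + \left(R + 2 R^{2}\right)\right) R = \left(R + 3 R^{2}\right) R = R \left(R + 3 R^{2}\right)$)
$12 G{\left(g \right)} = 12 \cdot 8^{2} \left(1 + 3 \cdot 8\right) = 12 \cdot 64 \left(1 + 24\right) = 12 \cdot 64 \cdot 25 = 12 \cdot 1600 = 19200$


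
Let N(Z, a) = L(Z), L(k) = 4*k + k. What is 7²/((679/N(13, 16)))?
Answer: 455/97 ≈ 4.6907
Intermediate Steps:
L(k) = 5*k
N(Z, a) = 5*Z
7²/((679/N(13, 16))) = 7²/((679/((5*13)))) = 49/((679/65)) = 49/((679*(1/65))) = 49/(679/65) = 49*(65/679) = 455/97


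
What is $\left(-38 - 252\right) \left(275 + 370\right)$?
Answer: $-187050$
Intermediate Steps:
$\left(-38 - 252\right) \left(275 + 370\right) = \left(-38 - 252\right) 645 = \left(-290\right) 645 = -187050$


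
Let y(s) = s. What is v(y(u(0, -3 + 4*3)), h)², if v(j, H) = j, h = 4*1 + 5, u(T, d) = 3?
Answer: 9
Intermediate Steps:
h = 9 (h = 4 + 5 = 9)
v(y(u(0, -3 + 4*3)), h)² = 3² = 9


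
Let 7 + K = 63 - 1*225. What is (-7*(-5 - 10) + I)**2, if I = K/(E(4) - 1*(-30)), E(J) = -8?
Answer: 4583881/484 ≈ 9470.8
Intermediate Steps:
K = -169 (K = -7 + (63 - 1*225) = -7 + (63 - 225) = -7 - 162 = -169)
I = -169/22 (I = -169/(-8 - 1*(-30)) = -169/(-8 + 30) = -169/22 ≈ -7.6818)
(-7*(-5 - 10) + I)**2 = (-7*(-5 - 10) - 169/22)**2 = (-7*(-15) - 169/22)**2 = (105 - 169/22)**2 = (2141/22)**2 = 4583881/484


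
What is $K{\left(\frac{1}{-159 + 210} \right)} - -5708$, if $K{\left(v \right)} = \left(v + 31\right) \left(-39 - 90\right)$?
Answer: $\frac{29010}{17} \approx 1706.5$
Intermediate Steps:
$K{\left(v \right)} = -3999 - 129 v$ ($K{\left(v \right)} = \left(31 + v\right) \left(-129\right) = -3999 - 129 v$)
$K{\left(\frac{1}{-159 + 210} \right)} - -5708 = \left(-3999 - \frac{129}{-159 + 210}\right) - -5708 = \left(-3999 - \frac{129}{51}\right) + 5708 = \left(-3999 - \frac{43}{17}\right) + 5708 = - \frac{68026}{17} + 5708 = \frac{29010}{17}$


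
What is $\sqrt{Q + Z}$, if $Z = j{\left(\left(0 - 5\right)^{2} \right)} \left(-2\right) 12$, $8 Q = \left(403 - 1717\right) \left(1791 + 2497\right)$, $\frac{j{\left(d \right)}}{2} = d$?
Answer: $4 i \sqrt{44094} \approx 839.94 i$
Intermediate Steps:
$j{\left(d \right)} = 2 d$
$Q = -704304$ ($Q = \frac{\left(403 - 1717\right) \left(1791 + 2497\right)}{8} = \frac{\left(-1314\right) 4288}{8} = \frac{1}{8} \left(-5634432\right) = -704304$)
$Z = -1200$ ($Z = 2 \left(0 - 5\right)^{2} \left(-2\right) 12 = 2 \left(-5\right)^{2} \left(-2\right) 12 = 2 \cdot 25 \left(-2\right) 12 = 50 \left(-2\right) 12 = \left(-100\right) 12 = -1200$)
$\sqrt{Q + Z} = \sqrt{-704304 - 1200} = \sqrt{-705504} = 4 i \sqrt{44094}$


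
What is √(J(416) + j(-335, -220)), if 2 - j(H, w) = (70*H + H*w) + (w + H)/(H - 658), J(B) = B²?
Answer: √13454906053/331 ≈ 350.44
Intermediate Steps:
j(H, w) = 2 - 70*H - H*w - (H + w)/(-658 + H) (j(H, w) = 2 - ((70*H + H*w) + (w + H)/(H - 658)) = 2 - ((70*H + H*w) + (H + w)/(-658 + H)) = 2 - (70*H + H*w + (H + w)/(-658 + H)) = 2 + (-70*H - H*w - (H + w)/(-658 + H)) = 2 - 70*H - H*w - (H + w)/(-658 + H))
√(J(416) + j(-335, -220)) = √(416² + (-1316 - 1*(-220) - 70*(-335)² + 46061*(-335) - 1*(-220)*(-335)² + 658*(-335)*(-220))/(-658 - 335)) = √(173056 + (-1316 + 220 - 70*112225 - 15430435 - 1*(-220)*112225 + 48494600)/(-993)) = √(173056 - (-1316 + 220 - 7855750 - 15430435 + 24689500 + 48494600)/993) = √(173056 - 1/993*49896819) = √(173056 - 16632273/331) = √(40649263/331) = √13454906053/331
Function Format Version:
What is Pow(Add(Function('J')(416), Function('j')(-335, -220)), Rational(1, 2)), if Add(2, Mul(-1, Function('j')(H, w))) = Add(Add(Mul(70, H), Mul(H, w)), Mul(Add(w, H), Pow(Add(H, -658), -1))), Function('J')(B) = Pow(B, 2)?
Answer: Mul(Rational(1, 331), Pow(13454906053, Rational(1, 2))) ≈ 350.44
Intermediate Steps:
Function('j')(H, w) = Add(2, Mul(-70, H), Mul(-1, H, w), Mul(-1, Pow(Add(-658, H), -1), Add(H, w))) (Function('j')(H, w) = Add(2, Mul(-1, Add(Add(Mul(70, H), Mul(H, w)), Mul(Add(w, H), Pow(Add(H, -658), -1))))) = Add(2, Mul(-1, Add(Add(Mul(70, H), Mul(H, w)), Mul(Add(H, w), Pow(Add(-658, H), -1))))) = Add(2, Mul(-1, Add(Add(Mul(70, H), Mul(H, w)), Mul(Pow(Add(-658, H), -1), Add(H, w))))) = Add(2, Mul(-1, Add(Mul(70, H), Mul(H, w), Mul(Pow(Add(-658, H), -1), Add(H, w))))) = Add(2, Add(Mul(-70, H), Mul(-1, H, w), Mul(-1, Pow(Add(-658, H), -1), Add(H, w)))) = Add(2, Mul(-70, H), Mul(-1, H, w), Mul(-1, Pow(Add(-658, H), -1), Add(H, w))))
Pow(Add(Function('J')(416), Function('j')(-335, -220)), Rational(1, 2)) = Pow(Add(Pow(416, 2), Mul(Pow(Add(-658, -335), -1), Add(-1316, Mul(-1, -220), Mul(-70, Pow(-335, 2)), Mul(46061, -335), Mul(-1, -220, Pow(-335, 2)), Mul(658, -335, -220)))), Rational(1, 2)) = Pow(Add(173056, Mul(Pow(-993, -1), Add(-1316, 220, Mul(-70, 112225), -15430435, Mul(-1, -220, 112225), 48494600))), Rational(1, 2)) = Pow(Add(173056, Mul(Rational(-1, 993), Add(-1316, 220, -7855750, -15430435, 24689500, 48494600))), Rational(1, 2)) = Pow(Add(173056, Mul(Rational(-1, 993), 49896819)), Rational(1, 2)) = Pow(Add(173056, Rational(-16632273, 331)), Rational(1, 2)) = Pow(Rational(40649263, 331), Rational(1, 2)) = Mul(Rational(1, 331), Pow(13454906053, Rational(1, 2)))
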